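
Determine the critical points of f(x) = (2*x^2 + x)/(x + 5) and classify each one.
f'(x) = (2*x^2 + 20*x + 5)/(x^2 + 10*x + 25)

Solve f'(x) = 0:
  f'(x) = (2*x^2 + 20*x + 5)/(x + 5)^2; the denominator is positive wherever f is defined, so f'(x) = 0 ⇔ 2*x^2 + 20*x + 5 = 0.
  2*x^2 + 20*x + 5 = 0 has no rational roots; quadratic formula: x = (-20 ± √360)/4.
  ⇒ x = -5 - 3*sqrt(10)/2 ≈ -9.7434, -5 + 3*sqrt(10)/2 ≈ -0.2566

f''(x) = 90/(x^3 + 15*x^2 + 75*x + 125)
Second-derivative test at each critical point:
  f''(-9.7434) = -0.8433 < 0 → local maximum
  f''(-0.2566) = 0.8433 > 0 → local minimum

Critical points: x = -5 - 3*sqrt(10)/2 ≈ -9.7434 (local maximum); x = -5 + 3*sqrt(10)/2 ≈ -0.2566 (local minimum)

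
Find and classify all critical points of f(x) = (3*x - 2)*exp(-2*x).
f'(x) = (7 - 6*x)*exp(-2*x)

Solve f'(x) = 0:
  f'(x) = (7 - 6*x)·exp(-2*x) and exp(-2*x) > 0 for every x, so f'(x) = 0 ⇔ 7 - 6*x = 0.
  7 - 6*x = 0.
  ⇒ x = 7/6

f''(x) = 4*(3*x - 5)*exp(-2*x)
Second-derivative test at each critical point:
  f''(7/6) = -0.5818 < 0 → local maximum

Critical points: x = 7/6 (local maximum)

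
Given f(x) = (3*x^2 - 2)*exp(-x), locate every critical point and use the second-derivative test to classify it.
f'(x) = (-3*x^2 + 6*x + 2)*exp(-x)

Solve f'(x) = 0:
  f'(x) = (-3*x^2 + 6*x + 2)·exp(-x) and exp(-x) > 0 for every x, so f'(x) = 0 ⇔ -3*x^2 + 6*x + 2 = 0.
  3*x^2 - 6*x - 2 = 0 has no rational roots; quadratic formula: x = (6 ± √60)/6.
  ⇒ x = 1 - sqrt(15)/3 ≈ -0.2910, 1 + sqrt(15)/3 ≈ 2.2910

f''(x) = (3*x^2 - 12*x + 4)*exp(-x)
Second-derivative test at each critical point:
  f''(-0.2910) = 10.3622 > 0 → local minimum
  f''(2.2910) = -0.7836 < 0 → local maximum

Critical points: x = 1 - sqrt(15)/3 ≈ -0.2910 (local minimum); x = 1 + sqrt(15)/3 ≈ 2.2910 (local maximum)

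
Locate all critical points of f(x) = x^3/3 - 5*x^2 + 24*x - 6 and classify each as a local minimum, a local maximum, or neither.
f'(x) = x^2 - 10*x + 24

Solve f'(x) = 0:
  Factor: x^2 - 10*x + 24 = (x - 6)*(x - 4) = 0.
  ⇒ x = 4, 6

f''(x) = 2*x - 10
Second-derivative test at each critical point:
  f''(4) = -2 < 0 → local maximum
  f''(6) = 2 > 0 → local minimum

Critical points: x = 4 (local maximum); x = 6 (local minimum)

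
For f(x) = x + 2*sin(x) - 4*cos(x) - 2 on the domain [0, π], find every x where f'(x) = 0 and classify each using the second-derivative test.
f'(x) = 4*sin(x) + 2*cos(x) + 1

Solve f'(x) = 0 on [0, π]:
  f'(x) = 0 ⇔ 4*sin(x) + 2*cos(x) = -1. Write the left side as R·cos(x + φ) with R = √(2² + (-4)²) = 2*sqrt(5), cos φ = sqrt(5)/5, sin φ = -2*sqrt(5)/5; then cos(x + φ) = -sqrt(5)/10. Solve for x and keep the solutions lying in [0, π].
  ⇒ x = atan((-2 + sqrt(19))/(-2*sqrt(19) - 1)) + pi ≈ 2.9035

f''(x) = -2*sin(x) + 4*cos(x)
Second-derivative test at each critical point:
  f''(2.9035) = -4.3589 < 0 → local maximum

Critical points: x = atan((-2 + sqrt(19))/(-2*sqrt(19) - 1)) + pi ≈ 2.9035 (local maximum)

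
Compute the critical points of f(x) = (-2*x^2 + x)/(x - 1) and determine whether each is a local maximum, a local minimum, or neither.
f'(x) = (-2*x^2 + 4*x - 1)/(x^2 - 2*x + 1)

Solve f'(x) = 0:
  f'(x) = -(2*x^2 - 4*x + 1)/(x - 1)^2; the denominator is positive wherever f is defined, so f'(x) = 0 ⇔ -2*x^2 + 4*x - 1 = 0.
  2*x^2 - 4*x + 1 = 0 has no rational roots; quadratic formula: x = (4 ± √8)/4.
  ⇒ x = 1 - sqrt(2)/2 ≈ 0.2929, sqrt(2)/2 + 1 ≈ 1.7071

f''(x) = -2/(x^3 - 3*x^2 + 3*x - 1)
Second-derivative test at each critical point:
  f''(0.2929) = 5.6569 > 0 → local minimum
  f''(1.7071) = -5.6569 < 0 → local maximum

Critical points: x = 1 - sqrt(2)/2 ≈ 0.2929 (local minimum); x = sqrt(2)/2 + 1 ≈ 1.7071 (local maximum)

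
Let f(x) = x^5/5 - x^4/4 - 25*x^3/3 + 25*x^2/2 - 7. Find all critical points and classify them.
f'(x) = x*(x^3 - x^2 - 25*x + 25)

Solve f'(x) = 0:
  Factor: x^4 - x^3 - 25*x^2 + 25*x = x*(x - 5)*(x - 1)*(x + 5) = 0.
  ⇒ x = -5, 0, 1, 5

f''(x) = 4*x^3 - 3*x^2 - 50*x + 25
Second-derivative test at each critical point:
  f''(-5) = -300 < 0 → local maximum
  f''(0) = 25 > 0 → local minimum
  f''(1) = -24 < 0 → local maximum
  f''(5) = 200 > 0 → local minimum

Critical points: x = -5 (local maximum); x = 0 (local minimum); x = 1 (local maximum); x = 5 (local minimum)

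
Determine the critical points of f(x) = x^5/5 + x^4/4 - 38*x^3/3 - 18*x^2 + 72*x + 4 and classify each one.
f'(x) = x^4 + x^3 - 38*x^2 - 36*x + 72

Solve f'(x) = 0:
  Factor: x^4 + x^3 - 38*x^2 - 36*x + 72 = (x - 6)*(x - 1)*(x + 2)*(x + 6) = 0.
  ⇒ x = -6, -2, 1, 6

f''(x) = 4*x^3 + 3*x^2 - 76*x - 36
Second-derivative test at each critical point:
  f''(-6) = -336 < 0 → local maximum
  f''(-2) = 96 > 0 → local minimum
  f''(1) = -105 < 0 → local maximum
  f''(6) = 480 > 0 → local minimum

Critical points: x = -6 (local maximum); x = -2 (local minimum); x = 1 (local maximum); x = 6 (local minimum)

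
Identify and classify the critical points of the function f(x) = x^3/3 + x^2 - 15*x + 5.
f'(x) = x^2 + 2*x - 15

Solve f'(x) = 0:
  Factor: x^2 + 2*x - 15 = (x - 3)*(x + 5) = 0.
  ⇒ x = -5, 3

f''(x) = 2*x + 2
Second-derivative test at each critical point:
  f''(-5) = -8 < 0 → local maximum
  f''(3) = 8 > 0 → local minimum

Critical points: x = -5 (local maximum); x = 3 (local minimum)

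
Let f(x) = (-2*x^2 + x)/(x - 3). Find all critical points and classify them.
f'(x) = (-2*x^2 + 12*x - 3)/(x^2 - 6*x + 9)

Solve f'(x) = 0:
  f'(x) = -(2*x^2 - 12*x + 3)/(x - 3)^2; the denominator is positive wherever f is defined, so f'(x) = 0 ⇔ -2*x^2 + 12*x - 3 = 0.
  2*x^2 - 12*x + 3 = 0 has no rational roots; quadratic formula: x = (12 ± √120)/4.
  ⇒ x = 3 - sqrt(30)/2 ≈ 0.2614, sqrt(30)/2 + 3 ≈ 5.7386

f''(x) = -30/(x^3 - 9*x^2 + 27*x - 27)
Second-derivative test at each critical point:
  f''(0.2614) = 1.4606 > 0 → local minimum
  f''(5.7386) = -1.4606 < 0 → local maximum

Critical points: x = 3 - sqrt(30)/2 ≈ 0.2614 (local minimum); x = sqrt(30)/2 + 3 ≈ 5.7386 (local maximum)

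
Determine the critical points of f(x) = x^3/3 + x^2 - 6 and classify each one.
f'(x) = x*(x + 2)

Solve f'(x) = 0:
  Factor: x^2 + 2*x = x*(x + 2) = 0.
  ⇒ x = -2, 0

f''(x) = 2*x + 2
Second-derivative test at each critical point:
  f''(-2) = -2 < 0 → local maximum
  f''(0) = 2 > 0 → local minimum

Critical points: x = -2 (local maximum); x = 0 (local minimum)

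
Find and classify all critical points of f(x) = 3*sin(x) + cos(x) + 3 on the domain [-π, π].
f'(x) = -sin(x) + 3*cos(x)

Solve f'(x) = 0 on [-π, π]:
  f'(x) = 0 ⇔ 3*cos(x) = sin(x) ⇔ tan(x) = 3, i.e. x = arctan(3) + nπ; keep the solutions lying in [-π, π].
  ⇒ x = -pi + atan(3) ≈ -1.8925, atan(3) ≈ 1.2490

f''(x) = -3*sin(x) - cos(x)
Second-derivative test at each critical point:
  f''(-1.8925) = 3.1623 > 0 → local minimum
  f''(1.2490) = -3.1623 < 0 → local maximum

Critical points: x = -pi + atan(3) ≈ -1.8925 (local minimum); x = atan(3) ≈ 1.2490 (local maximum)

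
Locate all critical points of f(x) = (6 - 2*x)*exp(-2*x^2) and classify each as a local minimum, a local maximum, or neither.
f'(x) = 2*(4*x*(x - 3) - 1)*exp(-2*x^2)

Solve f'(x) = 0:
  f'(x) = (8*x^2 - 24*x - 2)·exp(-2*x^2) and exp(-2*x^2) > 0 for every x, so f'(x) = 0 ⇔ 8*x^2 - 24*x - 2 = 0.
  Factor: 8*x^2 - 24*x - 2 = 2*(4*x^2 - 12*x - 1); 4*x^2 - 12*x - 1 = 0 has no rational roots; quadratic formula: x = (12 ± √160)/8.
  ⇒ x = 3/2 - sqrt(10)/2 ≈ -0.0811, 3/2 + sqrt(10)/2 ≈ 3.0811

f''(x) = 8*(4*x^2*(3 - x) + 3*x - 3)*exp(-2*x^2)
Second-derivative test at each critical point:
  f''(-0.0811) = -24.9673 < 0 → local maximum
  f''(3.0811) = 1.436e-07 > 0 → local minimum

Critical points: x = 3/2 - sqrt(10)/2 ≈ -0.0811 (local maximum); x = 3/2 + sqrt(10)/2 ≈ 3.0811 (local minimum)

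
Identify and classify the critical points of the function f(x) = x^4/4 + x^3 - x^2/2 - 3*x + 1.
f'(x) = x^3 + 3*x^2 - x - 3

Solve f'(x) = 0:
  Factor: x^3 + 3*x^2 - x - 3 = (x - 1)*(x + 1)*(x + 3) = 0.
  ⇒ x = -3, -1, 1

f''(x) = 3*x^2 + 6*x - 1
Second-derivative test at each critical point:
  f''(-3) = 8 > 0 → local minimum
  f''(-1) = -4 < 0 → local maximum
  f''(1) = 8 > 0 → local minimum

Critical points: x = -3 (local minimum); x = -1 (local maximum); x = 1 (local minimum)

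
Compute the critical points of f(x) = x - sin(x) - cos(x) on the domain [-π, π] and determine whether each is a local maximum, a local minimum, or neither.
f'(x) = sin(x) - cos(x) + 1

Solve f'(x) = 0 on [-π, π]:
  f'(x) = 0 ⇔ sin(x) - cos(x) = -1. Write the left side as R·cos(x + φ) with R = √((-1)² + (-1)²) = sqrt(2), cos φ = -sqrt(2)/2, sin φ = -sqrt(2)/2; then cos(x + φ) = -sqrt(2)/2. Solve for x and keep the solutions lying in [-π, π].
  ⇒ x = -pi/2 ≈ -1.5708, 0

f''(x) = sin(x) + cos(x)
Second-derivative test at each critical point:
  f''(-1.5708) = -1 < 0 → local maximum
  f''(0) = 1 > 0 → local minimum

Critical points: x = -pi/2 ≈ -1.5708 (local maximum); x = 0 (local minimum)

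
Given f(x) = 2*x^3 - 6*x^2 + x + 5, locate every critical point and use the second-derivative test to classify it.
f'(x) = 6*x^2 - 12*x + 1

Solve f'(x) = 0:
  6*x^2 - 12*x + 1 = 0 has no rational roots; quadratic formula: x = (12 ± √120)/12.
  ⇒ x = 1 - sqrt(30)/6 ≈ 0.0871, sqrt(30)/6 + 1 ≈ 1.9129

f''(x) = 12*x - 12
Second-derivative test at each critical point:
  f''(0.0871) = -10.9545 < 0 → local maximum
  f''(1.9129) = 10.9545 > 0 → local minimum

Critical points: x = 1 - sqrt(30)/6 ≈ 0.0871 (local maximum); x = sqrt(30)/6 + 1 ≈ 1.9129 (local minimum)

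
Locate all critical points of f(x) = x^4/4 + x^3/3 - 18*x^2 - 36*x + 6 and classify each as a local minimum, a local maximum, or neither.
f'(x) = x^3 + x^2 - 36*x - 36

Solve f'(x) = 0:
  Factor: x^3 + x^2 - 36*x - 36 = (x - 6)*(x + 1)*(x + 6) = 0.
  ⇒ x = -6, -1, 6

f''(x) = 3*x^2 + 2*x - 36
Second-derivative test at each critical point:
  f''(-6) = 60 > 0 → local minimum
  f''(-1) = -35 < 0 → local maximum
  f''(6) = 84 > 0 → local minimum

Critical points: x = -6 (local minimum); x = -1 (local maximum); x = 6 (local minimum)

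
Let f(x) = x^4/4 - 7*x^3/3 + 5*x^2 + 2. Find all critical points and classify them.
f'(x) = x*(x^2 - 7*x + 10)

Solve f'(x) = 0:
  Factor: x^3 - 7*x^2 + 10*x = x*(x - 5)*(x - 2) = 0.
  ⇒ x = 0, 2, 5

f''(x) = 3*x^2 - 14*x + 10
Second-derivative test at each critical point:
  f''(0) = 10 > 0 → local minimum
  f''(2) = -6 < 0 → local maximum
  f''(5) = 15 > 0 → local minimum

Critical points: x = 0 (local minimum); x = 2 (local maximum); x = 5 (local minimum)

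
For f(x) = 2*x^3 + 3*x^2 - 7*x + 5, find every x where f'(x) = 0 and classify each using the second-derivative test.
f'(x) = 6*x^2 + 6*x - 7

Solve f'(x) = 0:
  6*x^2 + 6*x - 7 = 0 has no rational roots; quadratic formula: x = (-6 ± √204)/12.
  ⇒ x = -sqrt(51)/6 - 1/2 ≈ -1.6902, -1/2 + sqrt(51)/6 ≈ 0.6902

f''(x) = 12*x + 6
Second-derivative test at each critical point:
  f''(-1.6902) = -14.2829 < 0 → local maximum
  f''(0.6902) = 14.2829 > 0 → local minimum

Critical points: x = -sqrt(51)/6 - 1/2 ≈ -1.6902 (local maximum); x = -1/2 + sqrt(51)/6 ≈ 0.6902 (local minimum)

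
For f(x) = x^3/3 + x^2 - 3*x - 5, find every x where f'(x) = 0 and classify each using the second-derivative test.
f'(x) = x^2 + 2*x - 3

Solve f'(x) = 0:
  Factor: x^2 + 2*x - 3 = (x - 1)*(x + 3) = 0.
  ⇒ x = -3, 1

f''(x) = 2*x + 2
Second-derivative test at each critical point:
  f''(-3) = -4 < 0 → local maximum
  f''(1) = 4 > 0 → local minimum

Critical points: x = -3 (local maximum); x = 1 (local minimum)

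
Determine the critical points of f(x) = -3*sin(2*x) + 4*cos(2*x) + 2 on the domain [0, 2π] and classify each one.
f'(x) = -8*sin(2*x) - 6*cos(2*x)

Solve f'(x) = 0 on [0, 2π]:
  f'(x) = 0 ⇔ -3*cos(2*x) = 4*sin(2*x) ⇔ tan(2*x) = -3/4, i.e. 2*x = arctan(-3/4) + nπ; keep the solutions lying in [0, 2π].
  ⇒ x = -atan(3/4)/2 + pi/2 ≈ 1.2490, pi - atan(3/4)/2 ≈ 2.8198, -atan(3/4)/2 + 3*pi/2 ≈ 4.3906, -atan(3/4)/2 + 2*pi ≈ 5.9614

f''(x) = 12*sin(2*x) - 16*cos(2*x)
Second-derivative test at each critical point:
  f''(1.2490) = 20 > 0 → local minimum
  f''(2.8198) = -20 < 0 → local maximum
  f''(4.3906) = 20 > 0 → local minimum
  f''(5.9614) = -20 < 0 → local maximum

Critical points: x = -atan(3/4)/2 + pi/2 ≈ 1.2490 (local minimum); x = pi - atan(3/4)/2 ≈ 2.8198 (local maximum); x = -atan(3/4)/2 + 3*pi/2 ≈ 4.3906 (local minimum); x = -atan(3/4)/2 + 2*pi ≈ 5.9614 (local maximum)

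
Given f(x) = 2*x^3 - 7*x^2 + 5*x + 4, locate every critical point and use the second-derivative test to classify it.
f'(x) = 6*x^2 - 14*x + 5

Solve f'(x) = 0:
  6*x^2 - 14*x + 5 = 0 has no rational roots; quadratic formula: x = (14 ± √76)/12.
  ⇒ x = 7/6 - sqrt(19)/6 ≈ 0.4402, sqrt(19)/6 + 7/6 ≈ 1.8931

f''(x) = 12*x - 14
Second-derivative test at each critical point:
  f''(0.4402) = -8.7178 < 0 → local maximum
  f''(1.8931) = 8.7178 > 0 → local minimum

Critical points: x = 7/6 - sqrt(19)/6 ≈ 0.4402 (local maximum); x = sqrt(19)/6 + 7/6 ≈ 1.8931 (local minimum)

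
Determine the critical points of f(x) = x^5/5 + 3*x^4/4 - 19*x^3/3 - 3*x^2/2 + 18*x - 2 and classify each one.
f'(x) = x^4 + 3*x^3 - 19*x^2 - 3*x + 18

Solve f'(x) = 0:
  Factor: x^4 + 3*x^3 - 19*x^2 - 3*x + 18 = (x - 3)*(x - 1)*(x + 1)*(x + 6) = 0.
  ⇒ x = -6, -1, 1, 3

f''(x) = 4*x^3 + 9*x^2 - 38*x - 3
Second-derivative test at each critical point:
  f''(-6) = -315 < 0 → local maximum
  f''(-1) = 40 > 0 → local minimum
  f''(1) = -28 < 0 → local maximum
  f''(3) = 72 > 0 → local minimum

Critical points: x = -6 (local maximum); x = -1 (local minimum); x = 1 (local maximum); x = 3 (local minimum)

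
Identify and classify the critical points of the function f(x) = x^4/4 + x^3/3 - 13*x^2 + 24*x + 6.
f'(x) = x^3 + x^2 - 26*x + 24

Solve f'(x) = 0:
  Factor: x^3 + x^2 - 26*x + 24 = (x - 4)*(x - 1)*(x + 6) = 0.
  ⇒ x = -6, 1, 4

f''(x) = 3*x^2 + 2*x - 26
Second-derivative test at each critical point:
  f''(-6) = 70 > 0 → local minimum
  f''(1) = -21 < 0 → local maximum
  f''(4) = 30 > 0 → local minimum

Critical points: x = -6 (local minimum); x = 1 (local maximum); x = 4 (local minimum)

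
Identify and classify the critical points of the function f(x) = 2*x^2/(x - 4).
f'(x) = 2*x*(x - 8)/(x^2 - 8*x + 16)

Solve f'(x) = 0:
  f'(x) = 2*x*(x - 8)/(x - 4)^2; the denominator is positive wherever f is defined, so f'(x) = 0 ⇔ 2*x^2 - 16*x = 0.
  Factor: 2*x^2 - 16*x = 2*x*(x - 8) = 0.
  ⇒ x = 0, 8

f''(x) = 64/(x^3 - 12*x^2 + 48*x - 64)
Second-derivative test at each critical point:
  f''(0) = -1 < 0 → local maximum
  f''(8) = 1 > 0 → local minimum

Critical points: x = 0 (local maximum); x = 8 (local minimum)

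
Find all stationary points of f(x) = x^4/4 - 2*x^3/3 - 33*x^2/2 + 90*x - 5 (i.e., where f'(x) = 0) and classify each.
f'(x) = x^3 - 2*x^2 - 33*x + 90

Solve f'(x) = 0:
  Factor: x^3 - 2*x^2 - 33*x + 90 = (x - 5)*(x - 3)*(x + 6) = 0.
  ⇒ x = -6, 3, 5

f''(x) = 3*x^2 - 4*x - 33
Second-derivative test at each critical point:
  f''(-6) = 99 > 0 → local minimum
  f''(3) = -18 < 0 → local maximum
  f''(5) = 22 > 0 → local minimum

Critical points: x = -6 (local minimum); x = 3 (local maximum); x = 5 (local minimum)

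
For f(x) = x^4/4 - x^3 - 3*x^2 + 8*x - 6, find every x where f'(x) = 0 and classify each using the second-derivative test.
f'(x) = x^3 - 3*x^2 - 6*x + 8

Solve f'(x) = 0:
  Factor: x^3 - 3*x^2 - 6*x + 8 = (x - 4)*(x - 1)*(x + 2) = 0.
  ⇒ x = -2, 1, 4

f''(x) = 3*x^2 - 6*x - 6
Second-derivative test at each critical point:
  f''(-2) = 18 > 0 → local minimum
  f''(1) = -9 < 0 → local maximum
  f''(4) = 18 > 0 → local minimum

Critical points: x = -2 (local minimum); x = 1 (local maximum); x = 4 (local minimum)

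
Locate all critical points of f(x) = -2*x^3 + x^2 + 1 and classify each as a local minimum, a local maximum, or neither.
f'(x) = 2*x*(1 - 3*x)

Solve f'(x) = 0:
  Factor: -6*x^2 + 2*x = -2*x*(3*x - 1) = 0.
  ⇒ x = 0, 1/3

f''(x) = 2 - 12*x
Second-derivative test at each critical point:
  f''(0) = 2 > 0 → local minimum
  f''(1/3) = -2 < 0 → local maximum

Critical points: x = 0 (local minimum); x = 1/3 (local maximum)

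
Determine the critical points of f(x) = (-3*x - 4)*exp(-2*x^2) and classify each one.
f'(x) = (4*x*(3*x + 4) - 3)*exp(-2*x^2)

Solve f'(x) = 0:
  f'(x) = (12*x^2 + 16*x - 3)·exp(-2*x^2) and exp(-2*x^2) > 0 for every x, so f'(x) = 0 ⇔ 12*x^2 + 16*x - 3 = 0.
  Factor: 12*x^2 + 16*x - 3 = (2*x + 3)*(6*x - 1) = 0.
  ⇒ x = -3/2, 1/6

f''(x) = 4*(-12*x^3 - 16*x^2 + 9*x + 4)*exp(-2*x^2)
Second-derivative test at each critical point:
  f''(-3/2) = -0.2222 < 0 → local maximum
  f''(1/6) = 18.9192 > 0 → local minimum

Critical points: x = -3/2 (local maximum); x = 1/6 (local minimum)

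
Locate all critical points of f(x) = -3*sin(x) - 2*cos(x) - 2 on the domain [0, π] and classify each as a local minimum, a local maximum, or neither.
f'(x) = 2*sin(x) - 3*cos(x)

Solve f'(x) = 0 on [0, π]:
  f'(x) = 0 ⇔ -3*cos(x) = -2*sin(x) ⇔ tan(x) = 3/2, i.e. x = arctan(3/2) + nπ; keep the solutions lying in [0, π].
  ⇒ x = atan(3/2) ≈ 0.9828

f''(x) = 3*sin(x) + 2*cos(x)
Second-derivative test at each critical point:
  f''(0.9828) = 3.6056 > 0 → local minimum

Critical points: x = atan(3/2) ≈ 0.9828 (local minimum)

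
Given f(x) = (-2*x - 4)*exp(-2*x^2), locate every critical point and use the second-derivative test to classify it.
f'(x) = 2*(4*x*(x + 2) - 1)*exp(-2*x^2)

Solve f'(x) = 0:
  f'(x) = (8*x^2 + 16*x - 2)·exp(-2*x^2) and exp(-2*x^2) > 0 for every x, so f'(x) = 0 ⇔ 8*x^2 + 16*x - 2 = 0.
  Factor: 8*x^2 + 16*x - 2 = 2*(4*x^2 + 8*x - 1); 4*x^2 + 8*x - 1 = 0 has no rational roots; quadratic formula: x = (-8 ± √80)/8.
  ⇒ x = -sqrt(5)/2 - 1 ≈ -2.1180, -1 + sqrt(5)/2 ≈ 0.1180

f''(x) = 8*(-4*x^2*(x + 2) + 3*x + 2)*exp(-2*x^2)
Second-derivative test at each critical point:
  f''(-2.1180) = -0.0023 < 0 → local maximum
  f''(0.1180) = 17.3970 > 0 → local minimum

Critical points: x = -sqrt(5)/2 - 1 ≈ -2.1180 (local maximum); x = -1 + sqrt(5)/2 ≈ 0.1180 (local minimum)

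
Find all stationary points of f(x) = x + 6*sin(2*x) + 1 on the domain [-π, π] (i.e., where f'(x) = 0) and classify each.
f'(x) = 12*cos(2*x) + 1

Solve f'(x) = 0 on [-π, π]:
  f'(x) = 0 ⇔ cos(2*x) = -1/12, i.e. 2*x = ±arccos(-1/12) + 2nπ; keep the solutions lying in [-π, π].
  ⇒ x = -pi + acos(-1/12)/2 ≈ -2.3145, -acos(-1/12)/2 ≈ -0.8271, acos(-1/12)/2 ≈ 0.8271, pi - acos(-1/12)/2 ≈ 2.3145

f''(x) = -24*sin(2*x)
Second-derivative test at each critical point:
  f''(-2.3145) = -23.9165 < 0 → local maximum
  f''(-0.8271) = 23.9165 > 0 → local minimum
  f''(0.8271) = -23.9165 < 0 → local maximum
  f''(2.3145) = 23.9165 > 0 → local minimum

Critical points: x = -pi + acos(-1/12)/2 ≈ -2.3145 (local maximum); x = -acos(-1/12)/2 ≈ -0.8271 (local minimum); x = acos(-1/12)/2 ≈ 0.8271 (local maximum); x = pi - acos(-1/12)/2 ≈ 2.3145 (local minimum)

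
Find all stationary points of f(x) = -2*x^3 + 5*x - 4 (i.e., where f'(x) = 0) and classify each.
f'(x) = 5 - 6*x^2

Solve f'(x) = 0:
  6*x^2 - 5 = 0 has no rational roots; quadratic formula: x = (0 ± √120)/12.
  ⇒ x = -sqrt(30)/6 ≈ -0.9129, sqrt(30)/6 ≈ 0.9129

f''(x) = -12*x
Second-derivative test at each critical point:
  f''(-0.9129) = 10.9545 > 0 → local minimum
  f''(0.9129) = -10.9545 < 0 → local maximum

Critical points: x = -sqrt(30)/6 ≈ -0.9129 (local minimum); x = sqrt(30)/6 ≈ 0.9129 (local maximum)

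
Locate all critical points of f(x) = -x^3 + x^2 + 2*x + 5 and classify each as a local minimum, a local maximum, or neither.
f'(x) = -3*x^2 + 2*x + 2

Solve f'(x) = 0:
  3*x^2 - 2*x - 2 = 0 has no rational roots; quadratic formula: x = (2 ± √28)/6.
  ⇒ x = 1/3 - sqrt(7)/3 ≈ -0.5486, 1/3 + sqrt(7)/3 ≈ 1.2153

f''(x) = 2 - 6*x
Second-derivative test at each critical point:
  f''(-0.5486) = 5.2915 > 0 → local minimum
  f''(1.2153) = -5.2915 < 0 → local maximum

Critical points: x = 1/3 - sqrt(7)/3 ≈ -0.5486 (local minimum); x = 1/3 + sqrt(7)/3 ≈ 1.2153 (local maximum)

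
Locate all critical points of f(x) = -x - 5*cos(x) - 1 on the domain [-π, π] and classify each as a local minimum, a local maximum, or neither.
f'(x) = 5*sin(x) - 1

Solve f'(x) = 0 on [-π, π]:
  f'(x) = 0 ⇔ sin(x) = 1/5, i.e. x = arcsin(1/5) + 2nπ or x = π − arcsin(1/5) + 2nπ; keep the solutions lying in [-π, π].
  ⇒ x = asin(1/5) ≈ 0.2014, pi - asin(1/5) ≈ 2.9402

f''(x) = 5*cos(x)
Second-derivative test at each critical point:
  f''(0.2014) = 4.8990 > 0 → local minimum
  f''(2.9402) = -4.8990 < 0 → local maximum

Critical points: x = asin(1/5) ≈ 0.2014 (local minimum); x = pi - asin(1/5) ≈ 2.9402 (local maximum)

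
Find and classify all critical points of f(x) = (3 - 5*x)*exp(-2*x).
f'(x) = (10*x - 11)*exp(-2*x)

Solve f'(x) = 0:
  f'(x) = (10*x - 11)·exp(-2*x) and exp(-2*x) > 0 for every x, so f'(x) = 0 ⇔ 10*x - 11 = 0.
  10*x - 11 = 0.
  ⇒ x = 11/10

f''(x) = 4*(8 - 5*x)*exp(-2*x)
Second-derivative test at each critical point:
  f''(11/10) = 1.1080 > 0 → local minimum

Critical points: x = 11/10 (local minimum)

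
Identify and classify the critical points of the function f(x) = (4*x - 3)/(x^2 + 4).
f'(x) = 2*(-2*x^2 + 3*x + 8)/(x^4 + 8*x^2 + 16)

Solve f'(x) = 0:
  f'(x) = -2*(2*x^2 - 3*x - 8)/(x^2 + 4)^2; the denominator is positive wherever f is defined, so f'(x) = 0 ⇔ -4*x^2 + 6*x + 16 = 0.
  Factor: -4*x^2 + 6*x + 16 = -2*(2*x^2 - 3*x - 8); 2*x^2 - 3*x - 8 = 0 has no rational roots; quadratic formula: x = (3 ± √73)/4.
  ⇒ x = 3/4 - sqrt(73)/4 ≈ -1.3860, 3/4 + sqrt(73)/4 ≈ 2.8860

f''(x) = 2*(4*x^2*(4*x - 3) + 3*(1 - 4*x)*(x^2 + 4))/(x^2 + 4)^3
Second-derivative test at each critical point:
  f''(-1.3860) = 0.4874 > 0 → local minimum
  f''(2.8860) = -0.1124 < 0 → local maximum

Critical points: x = 3/4 - sqrt(73)/4 ≈ -1.3860 (local minimum); x = 3/4 + sqrt(73)/4 ≈ 2.8860 (local maximum)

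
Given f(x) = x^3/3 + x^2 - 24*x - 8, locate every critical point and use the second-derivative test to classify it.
f'(x) = x^2 + 2*x - 24

Solve f'(x) = 0:
  Factor: x^2 + 2*x - 24 = (x - 4)*(x + 6) = 0.
  ⇒ x = -6, 4

f''(x) = 2*x + 2
Second-derivative test at each critical point:
  f''(-6) = -10 < 0 → local maximum
  f''(4) = 10 > 0 → local minimum

Critical points: x = -6 (local maximum); x = 4 (local minimum)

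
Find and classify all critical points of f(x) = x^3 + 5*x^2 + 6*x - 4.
f'(x) = 3*x^2 + 10*x + 6

Solve f'(x) = 0:
  3*x^2 + 10*x + 6 = 0 has no rational roots; quadratic formula: x = (-10 ± √28)/6.
  ⇒ x = -5/3 - sqrt(7)/3 ≈ -2.5486, -5/3 + sqrt(7)/3 ≈ -0.7847

f''(x) = 6*x + 10
Second-derivative test at each critical point:
  f''(-2.5486) = -5.2915 < 0 → local maximum
  f''(-0.7847) = 5.2915 > 0 → local minimum

Critical points: x = -5/3 - sqrt(7)/3 ≈ -2.5486 (local maximum); x = -5/3 + sqrt(7)/3 ≈ -0.7847 (local minimum)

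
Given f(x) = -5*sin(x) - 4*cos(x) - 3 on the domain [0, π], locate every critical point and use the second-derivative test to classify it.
f'(x) = 4*sin(x) - 5*cos(x)

Solve f'(x) = 0 on [0, π]:
  f'(x) = 0 ⇔ -5*cos(x) = -4*sin(x) ⇔ tan(x) = 5/4, i.e. x = arctan(5/4) + nπ; keep the solutions lying in [0, π].
  ⇒ x = atan(5/4) ≈ 0.8961

f''(x) = 5*sin(x) + 4*cos(x)
Second-derivative test at each critical point:
  f''(0.8961) = 6.4031 > 0 → local minimum

Critical points: x = atan(5/4) ≈ 0.8961 (local minimum)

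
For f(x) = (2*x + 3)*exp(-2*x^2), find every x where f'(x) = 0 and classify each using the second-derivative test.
f'(x) = 2*(-2*x*(2*x + 3) + 1)*exp(-2*x^2)

Solve f'(x) = 0:
  f'(x) = (-8*x^2 - 12*x + 2)·exp(-2*x^2) and exp(-2*x^2) > 0 for every x, so f'(x) = 0 ⇔ -8*x^2 - 12*x + 2 = 0.
  Factor: -8*x^2 - 12*x + 2 = -2*(4*x^2 + 6*x - 1); 4*x^2 + 6*x - 1 = 0 has no rational roots; quadratic formula: x = (-6 ± √52)/8.
  ⇒ x = -sqrt(13)/4 - 3/4 ≈ -1.6514, -3/4 + sqrt(13)/4 ≈ 0.1514

f''(x) = 4*(4*x^2*(2*x + 3) - 6*x - 3)*exp(-2*x^2)
Second-derivative test at each critical point:
  f''(-1.6514) = 0.0617 > 0 → local minimum
  f''(0.1514) = -13.7761 < 0 → local maximum

Critical points: x = -sqrt(13)/4 - 3/4 ≈ -1.6514 (local minimum); x = -3/4 + sqrt(13)/4 ≈ 0.1514 (local maximum)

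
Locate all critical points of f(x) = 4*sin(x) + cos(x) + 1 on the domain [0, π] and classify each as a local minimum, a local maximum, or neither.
f'(x) = -sin(x) + 4*cos(x)

Solve f'(x) = 0 on [0, π]:
  f'(x) = 0 ⇔ 4*cos(x) = sin(x) ⇔ tan(x) = 4, i.e. x = arctan(4) + nπ; keep the solutions lying in [0, π].
  ⇒ x = atan(4) ≈ 1.3258

f''(x) = -4*sin(x) - cos(x)
Second-derivative test at each critical point:
  f''(1.3258) = -4.1231 < 0 → local maximum

Critical points: x = atan(4) ≈ 1.3258 (local maximum)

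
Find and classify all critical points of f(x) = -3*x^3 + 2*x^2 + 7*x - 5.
f'(x) = -9*x^2 + 4*x + 7

Solve f'(x) = 0:
  9*x^2 - 4*x - 7 = 0 has no rational roots; quadratic formula: x = (4 ± √268)/18.
  ⇒ x = 2/9 - sqrt(67)/9 ≈ -0.6873, 2/9 + sqrt(67)/9 ≈ 1.1317

f''(x) = 4 - 18*x
Second-derivative test at each critical point:
  f''(-0.6873) = 16.3707 > 0 → local minimum
  f''(1.1317) = -16.3707 < 0 → local maximum

Critical points: x = 2/9 - sqrt(67)/9 ≈ -0.6873 (local minimum); x = 2/9 + sqrt(67)/9 ≈ 1.1317 (local maximum)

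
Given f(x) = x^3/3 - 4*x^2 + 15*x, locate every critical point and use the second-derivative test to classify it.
f'(x) = x^2 - 8*x + 15

Solve f'(x) = 0:
  Factor: x^2 - 8*x + 15 = (x - 5)*(x - 3) = 0.
  ⇒ x = 3, 5

f''(x) = 2*x - 8
Second-derivative test at each critical point:
  f''(3) = -2 < 0 → local maximum
  f''(5) = 2 > 0 → local minimum

Critical points: x = 3 (local maximum); x = 5 (local minimum)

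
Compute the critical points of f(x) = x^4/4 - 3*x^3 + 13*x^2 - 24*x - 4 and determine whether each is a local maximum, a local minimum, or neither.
f'(x) = x^3 - 9*x^2 + 26*x - 24

Solve f'(x) = 0:
  Factor: x^3 - 9*x^2 + 26*x - 24 = (x - 4)*(x - 3)*(x - 2) = 0.
  ⇒ x = 2, 3, 4

f''(x) = 3*x^2 - 18*x + 26
Second-derivative test at each critical point:
  f''(2) = 2 > 0 → local minimum
  f''(3) = -1 < 0 → local maximum
  f''(4) = 2 > 0 → local minimum

Critical points: x = 2 (local minimum); x = 3 (local maximum); x = 4 (local minimum)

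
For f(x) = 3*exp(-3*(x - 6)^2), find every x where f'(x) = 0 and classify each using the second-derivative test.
f'(x) = 18*(6 - x)*exp(-3*(x - 6)^2)

Solve f'(x) = 0:
  f'(x) = (108 - 18*x)·exp(-3*(x - 6)^2) and exp(-3*(x - 6)^2) > 0 for every x, so f'(x) = 0 ⇔ 108 - 18*x = 0.
  Factor: 108 - 18*x = -18*(x - 6) = 0.
  ⇒ x = 6

f''(x) = 18*(6*(x - 6)^2 - 1)*exp(-3*(x - 6)^2)
Second-derivative test at each critical point:
  f''(6) = -18 < 0 → local maximum

Critical points: x = 6 (local maximum)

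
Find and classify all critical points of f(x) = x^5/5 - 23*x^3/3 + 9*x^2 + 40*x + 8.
f'(x) = x^4 - 23*x^2 + 18*x + 40

Solve f'(x) = 0:
  Factor: x^4 - 23*x^2 + 18*x + 40 = (x - 4)*(x - 2)*(x + 1)*(x + 5) = 0.
  ⇒ x = -5, -1, 2, 4

f''(x) = 4*x^3 - 46*x + 18
Second-derivative test at each critical point:
  f''(-5) = -252 < 0 → local maximum
  f''(-1) = 60 > 0 → local minimum
  f''(2) = -42 < 0 → local maximum
  f''(4) = 90 > 0 → local minimum

Critical points: x = -5 (local maximum); x = -1 (local minimum); x = 2 (local maximum); x = 4 (local minimum)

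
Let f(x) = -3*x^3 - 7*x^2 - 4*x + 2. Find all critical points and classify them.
f'(x) = -9*x^2 - 14*x - 4

Solve f'(x) = 0:
  9*x^2 + 14*x + 4 = 0 has no rational roots; quadratic formula: x = (-14 ± √52)/18.
  ⇒ x = -7/9 - sqrt(13)/9 ≈ -1.1784, -7/9 + sqrt(13)/9 ≈ -0.3772

f''(x) = -18*x - 14
Second-derivative test at each critical point:
  f''(-1.1784) = 7.2111 > 0 → local minimum
  f''(-0.3772) = -7.2111 < 0 → local maximum

Critical points: x = -7/9 - sqrt(13)/9 ≈ -1.1784 (local minimum); x = -7/9 + sqrt(13)/9 ≈ -0.3772 (local maximum)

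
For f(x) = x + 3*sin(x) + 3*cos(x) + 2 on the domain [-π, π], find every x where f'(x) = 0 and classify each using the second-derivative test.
f'(x) = 3*sqrt(2)*cos(x + pi/4) + 1

Solve f'(x) = 0 on [-π, π]:
  f'(x) = 0 ⇔ -3*sin(x) + 3*cos(x) = -1. Write the left side as R·cos(x + φ) with R = √(3² + 3²) = 3*sqrt(2), cos φ = sqrt(2)/2, sin φ = sqrt(2)/2; then cos(x + φ) = -sqrt(2)/6. Solve for x and keep the solutions lying in [-π, π].
  ⇒ x = -pi + atan((1 - sqrt(17))/(-sqrt(17) - 1)) ≈ -2.5941, atan((1 + sqrt(17))/(-1 + sqrt(17))) ≈ 1.0233

f''(x) = -3*sqrt(2)*sin(x + pi/4)
Second-derivative test at each critical point:
  f''(-2.5941) = 4.1231 > 0 → local minimum
  f''(1.0233) = -4.1231 < 0 → local maximum

Critical points: x = -pi + atan((1 - sqrt(17))/(-sqrt(17) - 1)) ≈ -2.5941 (local minimum); x = atan((1 + sqrt(17))/(-1 + sqrt(17))) ≈ 1.0233 (local maximum)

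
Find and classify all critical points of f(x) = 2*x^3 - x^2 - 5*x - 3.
f'(x) = 6*x^2 - 2*x - 5

Solve f'(x) = 0:
  6*x^2 - 2*x - 5 = 0 has no rational roots; quadratic formula: x = (2 ± √124)/12.
  ⇒ x = 1/6 - sqrt(31)/6 ≈ -0.7613, 1/6 + sqrt(31)/6 ≈ 1.0946

f''(x) = 12*x - 2
Second-derivative test at each critical point:
  f''(-0.7613) = -11.1355 < 0 → local maximum
  f''(1.0946) = 11.1355 > 0 → local minimum

Critical points: x = 1/6 - sqrt(31)/6 ≈ -0.7613 (local maximum); x = 1/6 + sqrt(31)/6 ≈ 1.0946 (local minimum)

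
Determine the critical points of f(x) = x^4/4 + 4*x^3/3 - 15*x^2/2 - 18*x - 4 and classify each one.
f'(x) = x^3 + 4*x^2 - 15*x - 18

Solve f'(x) = 0:
  Factor: x^3 + 4*x^2 - 15*x - 18 = (x - 3)*(x + 1)*(x + 6) = 0.
  ⇒ x = -6, -1, 3

f''(x) = 3*x^2 + 8*x - 15
Second-derivative test at each critical point:
  f''(-6) = 45 > 0 → local minimum
  f''(-1) = -20 < 0 → local maximum
  f''(3) = 36 > 0 → local minimum

Critical points: x = -6 (local minimum); x = -1 (local maximum); x = 3 (local minimum)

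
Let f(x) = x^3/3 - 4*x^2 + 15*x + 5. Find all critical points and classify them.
f'(x) = x^2 - 8*x + 15

Solve f'(x) = 0:
  Factor: x^2 - 8*x + 15 = (x - 5)*(x - 3) = 0.
  ⇒ x = 3, 5

f''(x) = 2*x - 8
Second-derivative test at each critical point:
  f''(3) = -2 < 0 → local maximum
  f''(5) = 2 > 0 → local minimum

Critical points: x = 3 (local maximum); x = 5 (local minimum)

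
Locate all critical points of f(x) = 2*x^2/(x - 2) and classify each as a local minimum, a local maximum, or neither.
f'(x) = 2*x*(x - 4)/(x^2 - 4*x + 4)

Solve f'(x) = 0:
  f'(x) = 2*x*(x - 4)/(x - 2)^2; the denominator is positive wherever f is defined, so f'(x) = 0 ⇔ 2*x^2 - 8*x = 0.
  Factor: 2*x^2 - 8*x = 2*x*(x - 4) = 0.
  ⇒ x = 0, 4

f''(x) = 16/(x^3 - 6*x^2 + 12*x - 8)
Second-derivative test at each critical point:
  f''(0) = -2 < 0 → local maximum
  f''(4) = 2 > 0 → local minimum

Critical points: x = 0 (local maximum); x = 4 (local minimum)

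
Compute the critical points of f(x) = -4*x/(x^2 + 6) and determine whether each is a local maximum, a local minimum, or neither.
f'(x) = 4*(x^2 - 6)/(x^2 + 6)^2

Solve f'(x) = 0:
  f'(x) = 4*(x^2 - 6)/(x^2 + 6)^2; the denominator is positive wherever f is defined, so f'(x) = 0 ⇔ 4*x^2 - 24 = 0.
  Factor: 4*x^2 - 24 = 4*(x^2 - 6); x^2 - 6 = 0 has no rational roots; quadratic formula: x = (0 ± √24)/2.
  ⇒ x = -sqrt(6) ≈ -2.4495, sqrt(6) ≈ 2.4495

f''(x) = 8*x*(18 - x^2)/(x^2 + 6)^3
Second-derivative test at each critical point:
  f''(-2.4495) = -0.1361 < 0 → local maximum
  f''(2.4495) = 0.1361 > 0 → local minimum

Critical points: x = -sqrt(6) ≈ -2.4495 (local maximum); x = sqrt(6) ≈ 2.4495 (local minimum)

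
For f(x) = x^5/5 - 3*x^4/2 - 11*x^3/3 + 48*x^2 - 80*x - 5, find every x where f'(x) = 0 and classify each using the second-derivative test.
f'(x) = x^4 - 6*x^3 - 11*x^2 + 96*x - 80

Solve f'(x) = 0:
  Factor: x^4 - 6*x^3 - 11*x^2 + 96*x - 80 = (x - 5)*(x - 4)*(x - 1)*(x + 4) = 0.
  ⇒ x = -4, 1, 4, 5

f''(x) = 4*x^3 - 18*x^2 - 22*x + 96
Second-derivative test at each critical point:
  f''(-4) = -360 < 0 → local maximum
  f''(1) = 60 > 0 → local minimum
  f''(4) = -24 < 0 → local maximum
  f''(5) = 36 > 0 → local minimum

Critical points: x = -4 (local maximum); x = 1 (local minimum); x = 4 (local maximum); x = 5 (local minimum)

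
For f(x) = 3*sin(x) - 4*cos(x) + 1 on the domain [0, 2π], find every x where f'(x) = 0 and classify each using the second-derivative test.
f'(x) = 4*sin(x) + 3*cos(x)

Solve f'(x) = 0 on [0, 2π]:
  f'(x) = 0 ⇔ 3*cos(x) = -4*sin(x) ⇔ tan(x) = -3/4, i.e. x = arctan(-3/4) + nπ; keep the solutions lying in [0, 2π].
  ⇒ x = pi - atan(3/4) ≈ 2.4981, -atan(3/4) + 2*pi ≈ 5.6397

f''(x) = -3*sin(x) + 4*cos(x)
Second-derivative test at each critical point:
  f''(2.4981) = -5 < 0 → local maximum
  f''(5.6397) = 5 > 0 → local minimum

Critical points: x = pi - atan(3/4) ≈ 2.4981 (local maximum); x = -atan(3/4) + 2*pi ≈ 5.6397 (local minimum)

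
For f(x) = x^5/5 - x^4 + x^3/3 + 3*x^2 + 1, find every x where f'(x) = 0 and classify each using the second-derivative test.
f'(x) = x*(x^3 - 4*x^2 + x + 6)

Solve f'(x) = 0:
  Factor: x^4 - 4*x^3 + x^2 + 6*x = x*(x - 3)*(x - 2)*(x + 1) = 0.
  ⇒ x = -1, 0, 2, 3

f''(x) = 4*x^3 - 12*x^2 + 2*x + 6
Second-derivative test at each critical point:
  f''(-1) = -12 < 0 → local maximum
  f''(0) = 6 > 0 → local minimum
  f''(2) = -6 < 0 → local maximum
  f''(3) = 12 > 0 → local minimum

Critical points: x = -1 (local maximum); x = 0 (local minimum); x = 2 (local maximum); x = 3 (local minimum)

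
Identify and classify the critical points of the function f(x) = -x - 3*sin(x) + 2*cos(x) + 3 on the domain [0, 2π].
f'(x) = -2*sin(x) - 3*cos(x) - 1

Solve f'(x) = 0 on [0, 2π]:
  f'(x) = 0 ⇔ -2*sin(x) - 3*cos(x) = 1. Write the left side as R·cos(x + φ) with R = √((-3)² + 2²) = sqrt(13), cos φ = -3*sqrt(13)/13, sin φ = 2*sqrt(13)/13; then cos(x + φ) = sqrt(13)/13. Solve for x and keep the solutions lying in [0, 2π].
  ⇒ x = atan((-2 + 6*sqrt(3))/(-4*sqrt(3) - 3)) + pi ≈ 2.4398, atan((-6*sqrt(3) - 2)/(-3 + 4*sqrt(3))) + 2*pi ≈ 5.0194

f''(x) = 3*sin(x) - 2*cos(x)
Second-derivative test at each critical point:
  f''(2.4398) = 3.4641 > 0 → local minimum
  f''(5.0194) = -3.4641 < 0 → local maximum

Critical points: x = atan((-2 + 6*sqrt(3))/(-4*sqrt(3) - 3)) + pi ≈ 2.4398 (local minimum); x = atan((-6*sqrt(3) - 2)/(-3 + 4*sqrt(3))) + 2*pi ≈ 5.0194 (local maximum)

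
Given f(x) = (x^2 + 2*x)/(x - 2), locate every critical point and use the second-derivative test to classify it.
f'(x) = (x^2 - 4*x - 4)/(x^2 - 4*x + 4)

Solve f'(x) = 0:
  f'(x) = (x^2 - 4*x - 4)/(x - 2)^2; the denominator is positive wherever f is defined, so f'(x) = 0 ⇔ x^2 - 4*x - 4 = 0.
  x^2 - 4*x - 4 = 0 has no rational roots; quadratic formula: x = (4 ± √32)/2.
  ⇒ x = 2 - 2*sqrt(2) ≈ -0.8284, 2 + 2*sqrt(2) ≈ 4.8284

f''(x) = 16/(x^3 - 6*x^2 + 12*x - 8)
Second-derivative test at each critical point:
  f''(-0.8284) = -0.7071 < 0 → local maximum
  f''(4.8284) = 0.7071 > 0 → local minimum

Critical points: x = 2 - 2*sqrt(2) ≈ -0.8284 (local maximum); x = 2 + 2*sqrt(2) ≈ 4.8284 (local minimum)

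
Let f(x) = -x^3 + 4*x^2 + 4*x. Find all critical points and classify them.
f'(x) = -3*x^2 + 8*x + 4

Solve f'(x) = 0:
  3*x^2 - 8*x - 4 = 0 has no rational roots; quadratic formula: x = (8 ± √112)/6.
  ⇒ x = 4/3 - 2*sqrt(7)/3 ≈ -0.4305, 4/3 + 2*sqrt(7)/3 ≈ 3.0972

f''(x) = 8 - 6*x
Second-derivative test at each critical point:
  f''(-0.4305) = 10.5830 > 0 → local minimum
  f''(3.0972) = -10.5830 < 0 → local maximum

Critical points: x = 4/3 - 2*sqrt(7)/3 ≈ -0.4305 (local minimum); x = 4/3 + 2*sqrt(7)/3 ≈ 3.0972 (local maximum)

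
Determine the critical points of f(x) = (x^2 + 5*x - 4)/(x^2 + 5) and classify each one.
f'(x) = (-5*x^2 + 18*x + 25)/(x^4 + 10*x^2 + 25)

Solve f'(x) = 0:
  f'(x) = -(5*x^2 - 18*x - 25)/(x^2 + 5)^2; the denominator is positive wherever f is defined, so f'(x) = 0 ⇔ -5*x^2 + 18*x + 25 = 0.
  5*x^2 - 18*x - 25 = 0 has no rational roots; quadratic formula: x = (18 ± √824)/10.
  ⇒ x = 9/5 - sqrt(206)/5 ≈ -1.0705, 9/5 + sqrt(206)/5 ≈ 4.6705

f''(x) = 2*(5*x^3 - 27*x^2 - 75*x + 45)/(x^6 + 15*x^4 + 75*x^2 + 125)
Second-derivative test at each critical point:
  f''(-1.0705) = 0.7599 > 0 → local minimum
  f''(4.6705) = -0.0399 < 0 → local maximum

Critical points: x = 9/5 - sqrt(206)/5 ≈ -1.0705 (local minimum); x = 9/5 + sqrt(206)/5 ≈ 4.6705 (local maximum)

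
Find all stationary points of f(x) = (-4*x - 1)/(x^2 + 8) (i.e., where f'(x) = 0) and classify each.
f'(x) = 2*(2*x^2 + x - 16)/(x^4 + 16*x^2 + 64)

Solve f'(x) = 0:
  f'(x) = 2*(2*x^2 + x - 16)/(x^2 + 8)^2; the denominator is positive wherever f is defined, so f'(x) = 0 ⇔ 4*x^2 + 2*x - 32 = 0.
  Factor: 4*x^2 + 2*x - 32 = 2*(2*x^2 + x - 16); 2*x^2 + x - 16 = 0 has no rational roots; quadratic formula: x = (-1 ± √129)/4.
  ⇒ x = -sqrt(129)/4 - 1/4 ≈ -3.0895, -1/4 + sqrt(129)/4 ≈ 2.5895

f''(x) = 2*(-4*x^2*(4*x + 1) + (12*x + 1)*(x^2 + 8))/(x^2 + 8)^3
Second-derivative test at each critical point:
  f''(-3.0895) = -0.0738 < 0 → local maximum
  f''(2.5895) = 0.1050 > 0 → local minimum

Critical points: x = -sqrt(129)/4 - 1/4 ≈ -3.0895 (local maximum); x = -1/4 + sqrt(129)/4 ≈ 2.5895 (local minimum)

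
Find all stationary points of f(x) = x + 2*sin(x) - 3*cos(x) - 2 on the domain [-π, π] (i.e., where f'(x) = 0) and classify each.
f'(x) = 3*sin(x) + 2*cos(x) + 1

Solve f'(x) = 0 on [-π, π]:
  f'(x) = 0 ⇔ 3*sin(x) + 2*cos(x) = -1. Write the left side as R·cos(x + φ) with R = √(2² + (-3)²) = sqrt(13), cos φ = 2*sqrt(13)/13, sin φ = -3*sqrt(13)/13; then cos(x + φ) = -sqrt(13)/13. Solve for x and keep the solutions lying in [-π, π].
  ⇒ x = atan((-4*sqrt(3) - 3)/(-2 + 6*sqrt(3))) ≈ -0.8690, atan((-3 + 4*sqrt(3))/(-6*sqrt(3) - 2)) + pi ≈ 2.8346

f''(x) = -2*sin(x) + 3*cos(x)
Second-derivative test at each critical point:
  f''(-0.8690) = 3.4641 > 0 → local minimum
  f''(2.8346) = -3.4641 < 0 → local maximum

Critical points: x = atan((-4*sqrt(3) - 3)/(-2 + 6*sqrt(3))) ≈ -0.8690 (local minimum); x = atan((-3 + 4*sqrt(3))/(-6*sqrt(3) - 2)) + pi ≈ 2.8346 (local maximum)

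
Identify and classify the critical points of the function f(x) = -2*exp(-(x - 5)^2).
f'(x) = 4*(x - 5)*exp(-(x - 5)^2)

Solve f'(x) = 0:
  f'(x) = (4*x - 20)·exp(-(x - 5)^2) and exp(-(x - 5)^2) > 0 for every x, so f'(x) = 0 ⇔ 4*x - 20 = 0.
  Factor: 4*x - 20 = 4*(x - 5) = 0.
  ⇒ x = 5

f''(x) = 4*(1 - 2*(x - 5)^2)*exp(-(x - 5)^2)
Second-derivative test at each critical point:
  f''(5) = 4 > 0 → local minimum

Critical points: x = 5 (local minimum)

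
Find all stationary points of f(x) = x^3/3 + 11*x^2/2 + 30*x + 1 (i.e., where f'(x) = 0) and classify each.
f'(x) = x^2 + 11*x + 30

Solve f'(x) = 0:
  Factor: x^2 + 11*x + 30 = (x + 5)*(x + 6) = 0.
  ⇒ x = -6, -5

f''(x) = 2*x + 11
Second-derivative test at each critical point:
  f''(-6) = -1 < 0 → local maximum
  f''(-5) = 1 > 0 → local minimum

Critical points: x = -6 (local maximum); x = -5 (local minimum)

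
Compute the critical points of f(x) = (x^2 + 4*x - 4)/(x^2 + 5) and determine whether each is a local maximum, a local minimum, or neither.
f'(x) = 2*(-2*x^2 + 9*x + 10)/(x^4 + 10*x^2 + 25)

Solve f'(x) = 0:
  f'(x) = -2*(2*x^2 - 9*x - 10)/(x^2 + 5)^2; the denominator is positive wherever f is defined, so f'(x) = 0 ⇔ -4*x^2 + 18*x + 20 = 0.
  Factor: -4*x^2 + 18*x + 20 = -2*(2*x^2 - 9*x - 10); 2*x^2 - 9*x - 10 = 0 has no rational roots; quadratic formula: x = (9 ± √161)/4.
  ⇒ x = 9/4 - sqrt(161)/4 ≈ -0.9221, 9/4 + sqrt(161)/4 ≈ 5.4221

f''(x) = 2*(4*x^3 - 27*x^2 - 60*x + 45)/(x^6 + 15*x^4 + 75*x^2 + 125)
Second-derivative test at each critical point:
  f''(-0.9221) = 0.7414 > 0 → local minimum
  f''(5.4221) = -0.0214 < 0 → local maximum

Critical points: x = 9/4 - sqrt(161)/4 ≈ -0.9221 (local minimum); x = 9/4 + sqrt(161)/4 ≈ 5.4221 (local maximum)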